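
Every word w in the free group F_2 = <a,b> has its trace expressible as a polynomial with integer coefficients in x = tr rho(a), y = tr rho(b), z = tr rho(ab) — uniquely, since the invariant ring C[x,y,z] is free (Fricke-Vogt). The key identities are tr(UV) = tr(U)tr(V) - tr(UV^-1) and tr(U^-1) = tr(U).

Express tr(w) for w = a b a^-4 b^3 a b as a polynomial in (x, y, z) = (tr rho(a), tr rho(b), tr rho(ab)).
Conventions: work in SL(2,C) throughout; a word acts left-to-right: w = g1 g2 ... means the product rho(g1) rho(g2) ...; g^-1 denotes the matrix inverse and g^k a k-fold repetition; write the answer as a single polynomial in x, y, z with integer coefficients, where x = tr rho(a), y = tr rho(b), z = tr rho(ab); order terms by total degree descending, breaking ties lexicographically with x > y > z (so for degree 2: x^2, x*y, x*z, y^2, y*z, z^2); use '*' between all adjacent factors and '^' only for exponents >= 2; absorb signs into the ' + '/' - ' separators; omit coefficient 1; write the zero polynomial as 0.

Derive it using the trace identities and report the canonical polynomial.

tr(a b a b) = tr(b a)*tr(b a) - tr(1)   [split at a repeated b] = z^2 - 2
tr(a b a) = tr(a)*tr(b a) - tr(b)   [square of a] = x*z - y
tr(a b a b^2) = tr(b)*tr(a b a b) - tr(a b a)   [square of b] = y*z^2 - x*z - y
tr(b^2 a b a b) = tr(b)*tr(a b a b^2) - tr(a b a b)   [square of b] = y^2*z^2 - x*y*z - y^2 - z^2 + 2
apply: tr(b^3 a b a b) = tr(b)*tr(b^2 a b a b) - tr(b^2 a b a)   [square of b] = y^3*z^2 - x*y^2*z - y^3 - 2*y*z^2 + x*z + 3*y
tr(a b a b a b) = tr(a b)*tr(a b a b) - tr(a^-1 b^-1)   [split at a repeated a] = z^3 - 3*z
use: tr(b a b) = tr(b)*tr(a b) - tr(a)   [square of b] = y*z - x
tr(a b a b a) = tr(a)*tr(b a b a) - tr(b a b)   [square of a] = x*z^2 - y*z - x
tr(b a b a b a b) = tr(b)*tr(a b a b a b) - tr(a b a b a)   [square of b] = y*z^3 - x*z^2 - 2*y*z + x
use: tr(b^3 a b a b a) = tr(b)*tr(b a b a b a b) - tr(b a b a b a)   [square of b] = y^2*z^3 - x*y*z^2 - 2*y^2*z - z^3 + x*y + 3*z
use: tr(b^3 a b a b a^-1) = tr(b^3 a b a b)*tr(a) - tr(b^3 a b a b a)   [inverse elimination on a] = x*y^3*z^2 - x^2*y^2*z - y^2*z^3 - x*y^3 - x*y*z^2 + x^2*z + 2*y^2*z + z^3 + 2*x*y - 3*z
use: tr(b^3 a b a b a^-2) = tr(b^3 a b a b a^-1)*tr(a) - tr(b^3 a b a b)   [inverse elimination on a] = x^2*y^3*z^2 - x^3*y^2*z - x*y^2*z^3 - x^2*y^3 - x^2*y*z^2 - y^3*z^2 + x^3*z + 3*x*y^2*z + x*z^3 + 2*x^2*y + y^3 + 2*y*z^2 - 4*x*z - 3*y
tr(a^-2 b^3 a b a b a^-1) = tr(b^3 a b a b a^-2)*tr(a) - tr(b^3 a b a b a^-1)   [inverse elimination on a] = x^3*y^3*z^2 - x^4*y^2*z - x^2*y^2*z^3 - x^3*y^3 - x^3*y*z^2 - 2*x*y^3*z^2 + x^4*z + 4*x^2*y^2*z + x^2*z^3 + y^2*z^3 + 2*x^3*y + 2*x*y^3 + 3*x*y*z^2 - 5*x^2*z - 2*y^2*z - z^3 - 5*x*y + 3*z
apply: tr(a b a^-4 b^3 a b) = tr(a^-2 b^3 a b a b a^-1)*tr(a) - tr(a^-2 b^3 a b a b)   [inverse elimination on a] = x^4*y^3*z^2 - x^5*y^2*z - x^3*y^2*z^3 - x^4*y^3 - x^4*y*z^2 - 3*x^2*y^3*z^2 + x^5*z + 5*x^3*y^2*z + x^3*z^3 + 2*x*y^2*z^3 + 2*x^4*y + 3*x^2*y^3 + 4*x^2*y*z^2 + y^3*z^2 - 6*x^3*z - 5*x*y^2*z - 2*x*z^3 - 7*x^2*y - y^3 - 2*y*z^2 + 7*x*z + 3*y

x^4*y^3*z^2 - x^5*y^2*z - x^3*y^2*z^3 - x^4*y^3 - x^4*y*z^2 - 3*x^2*y^3*z^2 + x^5*z + 5*x^3*y^2*z + x^3*z^3 + 2*x*y^2*z^3 + 2*x^4*y + 3*x^2*y^3 + 4*x^2*y*z^2 + y^3*z^2 - 6*x^3*z - 5*x*y^2*z - 2*x*z^3 - 7*x^2*y - y^3 - 2*y*z^2 + 7*x*z + 3*y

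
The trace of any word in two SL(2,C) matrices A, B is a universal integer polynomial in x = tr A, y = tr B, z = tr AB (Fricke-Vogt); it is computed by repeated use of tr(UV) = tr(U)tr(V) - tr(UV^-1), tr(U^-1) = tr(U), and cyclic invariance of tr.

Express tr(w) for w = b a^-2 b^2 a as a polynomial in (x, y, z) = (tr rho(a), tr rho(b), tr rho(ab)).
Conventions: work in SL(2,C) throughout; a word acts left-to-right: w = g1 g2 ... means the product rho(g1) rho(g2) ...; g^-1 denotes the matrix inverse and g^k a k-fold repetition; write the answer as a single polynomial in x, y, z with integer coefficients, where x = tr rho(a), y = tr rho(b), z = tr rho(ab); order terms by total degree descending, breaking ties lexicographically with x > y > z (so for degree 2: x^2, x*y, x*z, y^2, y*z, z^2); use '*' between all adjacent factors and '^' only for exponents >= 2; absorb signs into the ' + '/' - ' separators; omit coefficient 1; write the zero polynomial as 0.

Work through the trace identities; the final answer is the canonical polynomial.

next, trace(b a b) = trace(b)*trace(a b) - trace(a) = y*z - x
and trace(b^2 a b) = trace(b)*trace(b a b) - trace(b a) = y^2*z - x*y - z
next, trace(a b a b) = trace(a b)*trace(a b) - trace(1)   [split at repeated a] = z^2 - 2
trace(a b a) = trace(a)*trace(b a) - trace(b) = x*z - y
trace(b^2 a b a) = trace(b)*trace(a b a b) - trace(a b a) = y*z^2 - x*z - y
trace(a^-1 b^2 a b) = trace(b^2 a b)*trace(a) - trace(b^2 a b a) = x*y^2*z - x^2*y - y*z^2 + y
trace(b a^-2 b^2 a) = trace(a^-1 b^2 a b)*trace(a) - trace(a^-1 b^2 a b a) = x^2*y^2*z - x^3*y - x*y*z^2 - y^2*z + 2*x*y + z

x^2*y^2*z - x^3*y - x*y*z^2 - y^2*z + 2*x*y + z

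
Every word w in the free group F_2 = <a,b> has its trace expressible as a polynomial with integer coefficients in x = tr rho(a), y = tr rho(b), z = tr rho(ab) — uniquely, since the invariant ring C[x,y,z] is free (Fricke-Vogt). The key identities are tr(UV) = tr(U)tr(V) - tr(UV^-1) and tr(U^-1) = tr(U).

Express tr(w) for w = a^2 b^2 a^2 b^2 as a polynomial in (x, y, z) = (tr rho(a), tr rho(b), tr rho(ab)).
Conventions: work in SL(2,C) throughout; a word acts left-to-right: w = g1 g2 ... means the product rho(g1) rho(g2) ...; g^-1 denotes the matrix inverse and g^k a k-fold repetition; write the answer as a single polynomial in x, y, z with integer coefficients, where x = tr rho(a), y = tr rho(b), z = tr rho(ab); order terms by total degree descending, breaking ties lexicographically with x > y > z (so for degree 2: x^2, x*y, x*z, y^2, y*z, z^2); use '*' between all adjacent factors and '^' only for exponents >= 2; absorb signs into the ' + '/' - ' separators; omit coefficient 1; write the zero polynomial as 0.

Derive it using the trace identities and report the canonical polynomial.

trace(b a b a) = trace(b a) * trace(b a) - trace(1)   [split at a repeated b] = z^2 - 2
so trace(b a b) = trace(b) * trace(a b) - trace(a)   [square of b] = y*z - x
reduce: trace(a^2 b a b) = trace(a) * trace(b a b a) - trace(b a b)   [square of a] = x*z^2 - y*z - x
trace(b a^2) = trace(a) * trace(b a) - trace(b)   [square of a] = x*z - y
so trace(a^2 b a) = trace(a) * trace(b a^2) - trace(b a)   [square of a] = x^2*z - x*y - z
trace(a b^2 a^2 b) = trace(b) * trace(a^2 b a b) - trace(a^2 b a)   [square of b] = x*y*z^2 - x^2*z - y^2*z + z
so trace(a^2) = trace(a) * trace(a) - trace(1)   [square of a] = x^2 - 2
trace(b^2 a^2) = trace(b) * trace(a^2 b) - trace(a^2)   [square of b] = x*y*z - x^2 - y^2 + 2
trace(a b^2 a^2) = trace(a) * trace(b^2 a^2) - trace(b^2 a)   [square of a] = x^2*y*z - x^3 - x*y^2 - y*z + 3*x
reduce: trace(b^2 a^2 b^2 a) = trace(b) * trace(a b^2 a^2 b) - trace(a b^2 a^2)   [square of b] = x*y^2*z^2 - 2*x^2*y*z - y^3*z + x^3 + x*y^2 + 2*y*z - 3*x
reduce: trace(b^3 a) = trace(b) * trace(b a b) - trace(b a)   [square of b] = y^2*z - x*y - z
trace(b^2) = trace(b) * trace(b) - trace(1)   [square of b] = y^2 - 2
trace(b^3) = trace(b) * trace(b^2) - trace(b)   [square of b] = y^3 - 3*y
trace(b^2 a^2 b) = trace(a) * trace(b^3 a) - trace(b^3)   [square of a] = x*y^2*z - x^2*y - y^3 - x*z + 3*y
reduce: trace(b^2 a^2 b^2) = trace(b) * trace(b^2 a^2 b) - trace(b^2 a^2)   [square of b] = x*y^3*z - x^2*y^2 - y^4 - 2*x*y*z + x^2 + 4*y^2 - 2
so trace(a^2 b^2 a^2 b^2) = trace(a) * trace(b^2 a^2 b^2 a) - trace(b^2 a^2 b^2)   [square of a] = x^2*y^2*z^2 - 2*x^3*y*z - 2*x*y^3*z + x^4 + 2*x^2*y^2 + y^4 + 4*x*y*z - 4*x^2 - 4*y^2 + 2

x^2*y^2*z^2 - 2*x^3*y*z - 2*x*y^3*z + x^4 + 2*x^2*y^2 + y^4 + 4*x*y*z - 4*x^2 - 4*y^2 + 2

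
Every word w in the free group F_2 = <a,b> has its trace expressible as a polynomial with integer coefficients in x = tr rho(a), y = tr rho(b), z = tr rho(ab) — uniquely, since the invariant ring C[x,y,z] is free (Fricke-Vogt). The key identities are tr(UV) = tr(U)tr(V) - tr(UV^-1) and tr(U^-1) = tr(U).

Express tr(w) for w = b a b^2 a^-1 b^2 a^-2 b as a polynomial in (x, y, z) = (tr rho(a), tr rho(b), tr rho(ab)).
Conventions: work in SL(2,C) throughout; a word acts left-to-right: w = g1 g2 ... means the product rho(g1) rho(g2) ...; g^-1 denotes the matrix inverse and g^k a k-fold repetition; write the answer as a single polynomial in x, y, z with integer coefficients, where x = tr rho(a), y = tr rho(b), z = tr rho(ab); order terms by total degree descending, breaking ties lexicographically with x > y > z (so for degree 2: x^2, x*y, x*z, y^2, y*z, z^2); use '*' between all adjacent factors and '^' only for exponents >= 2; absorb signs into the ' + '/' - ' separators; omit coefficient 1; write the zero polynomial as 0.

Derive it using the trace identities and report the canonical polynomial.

tr(b a b) = tr(b) tr(a b) - tr(a)   [square of b] = y*z - x
tr(b^2 a b) = tr(b) tr(b a b) - tr(b a)   [square of b] = y^2*z - x*y - z
reduce: tr(b^3 a b) = tr(b) tr(b^2 a b) - tr(b^2 a)   [square of b] = y^3*z - x*y^2 - 2*y*z + x
reduce: tr(b^3 a b^2) = tr(b) tr(b^3 a b) - tr(b^3 a)   [square of b] = y^4*z - x*y^3 - 3*y^2*z + 2*x*y + z
so tr(b^4 a b^2) = tr(b) tr(b^3 a b^2) - tr(b^3 a b)   [square of b] = y^5*z - x*y^4 - 4*y^3*z + 3*x*y^2 + 3*y*z - x
so tr(a b a b) = tr(b a) tr(b a) - tr(1)   [split at a repeated b] = z^2 - 2
tr(a b a) = tr(a) tr(b a) - tr(b)   [square of a] = x*z - y
reduce: tr(a b^2 a b) = tr(b) tr(a b a b) - tr(a b a)   [square of b] = y*z^2 - x*z - y
so tr(b^2) = tr(b) tr(b) - tr(1)   [square of b] = y^2 - 2
tr(a b^2 a) = tr(a) tr(b^2 a) - tr(b^2)   [square of a] = x*y*z - x^2 - y^2 + 2
tr(b a b^2 a b) = tr(b) tr(a b^2 a b) - tr(a b^2 a)   [square of b] = y^2*z^2 - 2*x*y*z + x^2 - 2
tr(b a b^2 a b^2) = tr(b) tr(b a b^2 a b) - tr(b a b^2 a)   [square of b] = y^3*z^2 - 2*x*y^2*z + x^2*y - y*z^2 + x*z - y
tr(b^4 a b^2 a) = tr(b) tr(b a b^2 a b^2) - tr(b a b^2 a b)   [square of b] = y^4*z^2 - 2*x*y^3*z + x^2*y^2 - 2*y^2*z^2 + 3*x*y*z - x^2 - y^2 + 2
tr(b^2 a b^2 a^-1 b^2) = tr(b^4 a b^2) tr(a) - tr(b^4 a b^2 a)   [inverse elimination on a] = x*y^5*z - x^2*y^4 - y^4*z^2 - 2*x*y^3*z + 2*x^2*y^2 + 2*y^2*z^2 + y^2 - 2
tr(a b a b a b) = tr(a b a b) tr(a b) - tr(b a)   [split at a repeated a] = z^3 - 3*z
tr(a b a b a) = tr(a) tr(b a b a) - tr(b a b)   [square of a] = x*z^2 - y*z - x
tr(a b^2 a b a b) = tr(b) tr(a b a b a b) - tr(a b a b a)   [square of b] = y*z^3 - x*z^2 - 2*y*z + x
so tr(a b a^2) = tr(a) tr(b a^2) - tr(b a)   [square of a] = x^2*z - x*y - z
tr(a b^2 a b a) = tr(b) tr(a b a^2 b) - tr(a b a^2)   [square of b] = x*y*z^2 - x^2*z - y^2*z + z
reduce: tr(a b^2 a b^2 a b) = tr(b) tr(a b^2 a b a b) - tr(a b^2 a b a)   [square of b] = y^2*z^3 - 2*x*y*z^2 + x^2*z - y^2*z + x*y - z
so tr(a b^2 a^2 b) = tr(a) tr(b a b^2 a) - tr(b a b^2)   [square of a] = x*y*z^2 - x^2*z - y^2*z + z
reduce: tr(a b^2 a^2) = tr(a) tr(a b^2 a) - tr(a b^2)   [square of a] = x^2*y*z - x^3 - x*y^2 - y*z + 3*x
reduce: tr(a b^2 a b^2 a) = tr(b) tr(a b^2 a^2 b) - tr(a b^2 a^2)   [square of b] = x*y^2*z^2 - 2*x^2*y*z - y^3*z + x^3 + x*y^2 + 2*y*z - 3*x
tr(b^2 a b^2 a b^2 a) = tr(b) tr(a b^2 a b^2 a b) - tr(a b^2 a b^2 a)   [square of b] = y^3*z^3 - 3*x*y^2*z^2 + 3*x^2*y*z - x^3 - 3*y*z + 3*x
reduce: tr(b^2 a b^2 a^-1 b^2 a) = tr(b^2 a b^2 a b^2) tr(a) - tr(b^2 a b^2 a b^2 a)   [inverse elimination on a] = x*y^4*z^2 - 2*x^2*y^3*z - y^3*z^3 + x^3*y^2 + x*y^2*z^2 - x*y^2 + 3*y*z - x
tr(b^2 a b^2 a^-1 b^2 a^-1) = tr(b^2 a b^2 a^-1 b^2) tr(a) - tr(b^2 a b^2 a^-1 b^2 a)   [inverse elimination on a] = x^2*y^5*z - x^3*y^4 - 2*x*y^4*z^2 + y^3*z^3 + x^3*y^2 + x*y^2*z^2 + 2*x*y^2 - 3*y*z - x
tr(b a b^2 a^-1 b^2 a^-2 b) = tr(b^2 a b^2 a^-1 b^2 a^-1) tr(a) - tr(b^2 a b^2 a^-1 b^2)   [inverse elimination on a] = x^3*y^5*z - x^4*y^4 - 2*x^2*y^4*z^2 - x*y^5*z + x*y^3*z^3 + x^4*y^2 + x^2*y^4 + x^2*y^2*z^2 + y^4*z^2 + 2*x*y^3*z - 2*y^2*z^2 - 3*x*y*z - x^2 - y^2 + 2

x^3*y^5*z - x^4*y^4 - 2*x^2*y^4*z^2 - x*y^5*z + x*y^3*z^3 + x^4*y^2 + x^2*y^4 + x^2*y^2*z^2 + y^4*z^2 + 2*x*y^3*z - 2*y^2*z^2 - 3*x*y*z - x^2 - y^2 + 2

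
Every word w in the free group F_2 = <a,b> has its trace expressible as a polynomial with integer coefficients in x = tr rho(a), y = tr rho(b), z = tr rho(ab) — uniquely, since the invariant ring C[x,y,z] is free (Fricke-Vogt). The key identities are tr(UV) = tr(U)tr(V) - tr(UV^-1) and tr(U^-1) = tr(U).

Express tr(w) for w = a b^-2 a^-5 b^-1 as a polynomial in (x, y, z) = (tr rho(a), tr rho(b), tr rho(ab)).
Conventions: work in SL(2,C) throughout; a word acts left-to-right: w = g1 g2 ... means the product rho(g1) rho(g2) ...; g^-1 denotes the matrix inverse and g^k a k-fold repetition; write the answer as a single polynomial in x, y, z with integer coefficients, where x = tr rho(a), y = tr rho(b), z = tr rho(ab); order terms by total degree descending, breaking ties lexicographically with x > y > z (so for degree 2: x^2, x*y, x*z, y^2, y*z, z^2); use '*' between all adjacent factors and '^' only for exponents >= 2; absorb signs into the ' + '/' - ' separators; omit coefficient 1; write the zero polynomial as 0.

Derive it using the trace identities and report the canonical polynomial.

x^5*y^2*z - x^6*y - x^4*y^3 - x^4*y*z^2 - 2*x^3*y^2*z + 6*x^4*y + 2*x^2*y^3 + 3*x^2*y*z^2 - x^3*z - x*y^2*z - 8*x^2*y - y*z^2 + 2*x*z + y

next, tr(a^-1) = tr(a) = x
next, tr(a^-1 b) = tr(b) * tr(a) - tr(b a) = x*y - z
tr(a^-1 b^-1) = tr(a^-1) * tr(b) - tr(a^-1 b) = z
tr(b a b) = tr(b) * tr(a b) - tr(a) = y*z - x
and tr(b a b a) = tr(a b) * tr(a b) - tr(1)   [split at repeated a] = z^2 - 2
tr(a^-1 b a b) = tr(b a b) * tr(a) - tr(b a b a) = x*y*z - x^2 - z^2 + 2
next, tr(a b a^-2 b) = tr(a^-1 b a b) * tr(a) - tr(a^-1 b a b a) = x^2*y*z - x^3 - x*z^2 - y*z + 3*x
tr(a^-2 b^-1 a b) = tr(a b a^-2) * tr(b) - tr(a b a^-2 b) = -x^2*y*z + x^3 + x*y^2 + x*z^2 - 3*x
and tr(a^-1 b^-1 a b^-1 a^-1) = tr(a^-2 b^-1 a) * tr(b) - tr(a^-2 b^-1 a b) = x^2*y*z - x^3 - x*y^2 - x*z^2 + y*z + 3*x
next, tr(a^-3 b^-1 a b^-1) = tr(a^-1 b^-1 a b^-1 a^-1) * tr(a) - tr(a^-1 b^-1 a b^-1) = x^3*y*z - x^4 - x^2*y^2 - x^2*z^2 + 4*x^2 + z^2 - 2
next, tr(a^-2 b^-1 a b^-1 a^-2) = tr(a^-3 b^-1 a b^-1) * tr(a) - tr(a^-3 b^-1 a b^-1 a) = x^4*y*z - x^5 - x^3*y^2 - x^3*z^2 - x^2*y*z + 5*x^3 + x*y^2 + 2*x*z^2 - y*z - 5*x
tr(a^-5 b^-1 a b^-1) = tr(a^-2 b^-1 a b^-1 a^-2) * tr(a) - tr(a^-2 b^-1 a b^-1 a^-1) = x^5*y*z - x^6 - x^4*y^2 - x^4*z^2 - 2*x^3*y*z + 6*x^4 + 2*x^2*y^2 + 3*x^2*z^2 - x*y*z - 9*x^2 - z^2 + 2
tr(a^-2) = tr(a^-1) * tr(a) - tr(1) = x^2 - 2
next, tr(a^-2 b) = tr(a^-1 b) * tr(a) - tr(a^-1 b a) = x^2*y - x*z - y
tr(b^-1 a^-2) = tr(a^-2) * tr(b) - tr(a^-2 b) = x*z - y
tr(a^-2 b^-1 a^-1) = tr(b^-1 a^-2) * tr(a) - tr(b^-1 a^-1) = x^2*z - x*y - z
next, tr(a^-4 b^-1) = tr(a^-2 b^-1 a^-1) * tr(a) - tr(a^-2 b^-1) = x^3*z - x^2*y - 2*x*z + y
and tr(a b^-2 a^-5 b^-1) = tr(a^-5 b^-1 a b^-1) * tr(b) - tr(a^-5 b^-1 a) = x^5*y^2*z - x^6*y - x^4*y^3 - x^4*y*z^2 - 2*x^3*y^2*z + 6*x^4*y + 2*x^2*y^3 + 3*x^2*y*z^2 - x^3*z - x*y^2*z - 8*x^2*y - y*z^2 + 2*x*z + y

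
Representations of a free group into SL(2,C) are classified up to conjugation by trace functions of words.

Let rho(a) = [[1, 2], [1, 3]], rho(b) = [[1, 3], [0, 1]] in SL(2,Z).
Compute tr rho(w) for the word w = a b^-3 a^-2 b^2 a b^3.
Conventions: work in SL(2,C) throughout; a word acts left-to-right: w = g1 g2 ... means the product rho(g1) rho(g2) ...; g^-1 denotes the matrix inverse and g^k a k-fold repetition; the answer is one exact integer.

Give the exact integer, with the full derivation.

rho(a) = [[1, 2], [1, 3]]
... * rho(b^-1) = [[1, -3], [0, 1]]  ->  [[1, -1], [1, 0]]
... * rho(b^-1) = [[1, -3], [0, 1]]  ->  [[1, -4], [1, -3]]
... * rho(b^-1) = [[1, -3], [0, 1]]  ->  [[1, -7], [1, -6]]
... * rho(a^-1) = [[3, -2], [-1, 1]]  ->  [[10, -9], [9, -8]]
... * rho(a^-1) = [[3, -2], [-1, 1]]  ->  [[39, -29], [35, -26]]
... * rho(b) = [[1, 3], [0, 1]]  ->  [[39, 88], [35, 79]]
... * rho(b) = [[1, 3], [0, 1]]  ->  [[39, 205], [35, 184]]
... * rho(a) = [[1, 2], [1, 3]]  ->  [[244, 693], [219, 622]]
... * rho(b) = [[1, 3], [0, 1]]  ->  [[244, 1425], [219, 1279]]
... * rho(b) = [[1, 3], [0, 1]]  ->  [[244, 2157], [219, 1936]]
... * rho(b) = [[1, 3], [0, 1]]  ->  [[244, 2889], [219, 2593]]
tr = 244 + 2593 = 2837

2837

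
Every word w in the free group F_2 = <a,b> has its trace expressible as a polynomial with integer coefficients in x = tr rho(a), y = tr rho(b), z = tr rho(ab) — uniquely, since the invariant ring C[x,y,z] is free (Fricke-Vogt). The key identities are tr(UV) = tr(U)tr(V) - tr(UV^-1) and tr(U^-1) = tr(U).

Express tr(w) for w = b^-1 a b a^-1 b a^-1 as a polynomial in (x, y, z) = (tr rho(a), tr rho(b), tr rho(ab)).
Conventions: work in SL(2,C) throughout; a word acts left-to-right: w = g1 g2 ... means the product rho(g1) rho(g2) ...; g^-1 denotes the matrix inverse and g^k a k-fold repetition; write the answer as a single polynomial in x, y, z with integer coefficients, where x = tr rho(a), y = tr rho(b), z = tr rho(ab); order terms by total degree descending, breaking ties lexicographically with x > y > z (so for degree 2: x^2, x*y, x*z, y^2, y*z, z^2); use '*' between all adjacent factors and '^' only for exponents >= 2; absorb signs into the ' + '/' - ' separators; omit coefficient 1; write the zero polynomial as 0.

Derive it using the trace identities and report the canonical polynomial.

and trace(b^2 a) = trace(b)*trace(a b) - trace(a) = y*z - x
trace(b^2) = trace(b)*trace(b) - trace(1) = y^2 - 2
trace(b a^2 b) = trace(a)*trace(b^2 a) - trace(b^2) = x*y*z - x^2 - y^2 + 2
trace(b a b a) = trace(b a)*trace(b a) - trace(1)   [split at repeated b] = z^2 - 2
and trace(b a^2 b a) = trace(a)*trace(b a b a) - trace(b a b) = x*z^2 - y*z - x
trace(a b a^-1 b a) = trace(b a^2 b)*trace(a) - trace(b a^2 b a) = x^2*y*z - x^3 - x*y^2 - x*z^2 + y*z + 3*x
next, trace(a b a) = trace(a)*trace(b a) - trace(b) = x*z - y
next, trace(b a b a b) = trace(b)*trace(a b a b) - trace(a b a) = y*z^2 - x*z - y
and trace(b a b a b a) = trace(b a)*trace(b a b a) - trace(b^-1 a^-1)   [split at repeated b] = z^3 - 3*z
trace(a b a^-1 b a b) = trace(b a b a b)*trace(a) - trace(b a b a b a) = x*y*z^2 - x^2*z - z^3 - x*y + 3*z
and trace(b^-1 a b a^-1 b a) = trace(a b a^-1 b a)*trace(b) - trace(a b a^-1 b a b) = x^2*y^2*z - x^3*y - x*y^3 - 2*x*y*z^2 + x^2*z + y^2*z + z^3 + 4*x*y - 3*z
next, trace(b^-1 a b a^-1 b a^-1) = trace(b^-1 a b a^-1 b)*trace(a) - trace(b^-1 a b a^-1 b a) = -x^2*y^2*z + x^3*y + x*y^3 + 2*x*y*z^2 - x^2*z - y^2*z - z^3 - 3*x*y + 3*z

-x^2*y^2*z + x^3*y + x*y^3 + 2*x*y*z^2 - x^2*z - y^2*z - z^3 - 3*x*y + 3*z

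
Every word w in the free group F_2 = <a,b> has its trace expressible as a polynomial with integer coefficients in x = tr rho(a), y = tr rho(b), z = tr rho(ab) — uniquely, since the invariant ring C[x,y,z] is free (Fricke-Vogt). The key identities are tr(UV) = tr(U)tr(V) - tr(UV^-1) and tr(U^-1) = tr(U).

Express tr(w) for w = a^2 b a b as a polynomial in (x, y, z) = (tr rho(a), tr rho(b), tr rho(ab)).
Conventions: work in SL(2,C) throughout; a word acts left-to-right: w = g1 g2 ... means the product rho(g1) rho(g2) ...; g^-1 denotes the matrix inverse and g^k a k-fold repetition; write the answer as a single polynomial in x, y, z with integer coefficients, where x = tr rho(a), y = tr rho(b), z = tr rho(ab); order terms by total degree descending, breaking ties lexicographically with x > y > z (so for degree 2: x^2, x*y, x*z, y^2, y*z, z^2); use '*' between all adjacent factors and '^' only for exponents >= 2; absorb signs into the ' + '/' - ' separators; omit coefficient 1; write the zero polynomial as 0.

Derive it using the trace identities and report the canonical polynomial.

x*z^2 - y*z - x

tr(b a b a) = tr(a b) * tr(a b) - tr(1) = z^2 - 2
tr(b a b) = tr(b) * tr(a b) - tr(a) = y*z - x
tr(a^2 b a b) = tr(a) * tr(b a b a) - tr(b a b) = x*z^2 - y*z - x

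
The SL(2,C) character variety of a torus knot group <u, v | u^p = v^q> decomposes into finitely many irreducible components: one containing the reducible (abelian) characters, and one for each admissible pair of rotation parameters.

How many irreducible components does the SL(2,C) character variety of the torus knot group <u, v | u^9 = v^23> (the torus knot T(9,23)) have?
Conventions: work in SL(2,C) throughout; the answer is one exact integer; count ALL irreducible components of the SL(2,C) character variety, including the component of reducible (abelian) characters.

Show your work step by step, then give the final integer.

In the torus knot group T(9,23), u^9 = v^23 is central, so an irreducible representation sends it to +I or -I (Schur).
On an irreducible component, tr(u) is locked at 2*cos(pi*alpha/9) for some alpha in 1..8, and tr(v) at 2*cos(pi*beta/23) for some beta in 1..22.
u^9 = (-1)^alpha I and v^23 = (-1)^beta I must agree, so alpha and beta have equal parity.
Enumerate parity-matched pairs: 4*11 odd-odd plus 4*11 even-even gives 88.
That is 88 components of irreducible characters, and with the reducible (abelian) component the total is 89.

89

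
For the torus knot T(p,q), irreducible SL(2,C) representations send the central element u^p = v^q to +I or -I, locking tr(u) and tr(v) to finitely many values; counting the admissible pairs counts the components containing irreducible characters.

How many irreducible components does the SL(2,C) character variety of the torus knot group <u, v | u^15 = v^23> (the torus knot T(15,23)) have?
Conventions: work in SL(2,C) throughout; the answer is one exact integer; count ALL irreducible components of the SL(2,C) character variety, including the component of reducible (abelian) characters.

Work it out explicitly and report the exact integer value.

155

For T(15,23): irreducibility forces the central element u^15 = v^23 to one of +I, -I.
On an irreducible component, tr(u) is locked at 2*cos(pi*alpha/15) for some alpha in 1..14, and tr(v) at 2*cos(pi*beta/23) for some beta in 1..22.
The two central values (-1)^alpha I and (-1)^beta I must be the same matrix, so alpha and beta share a parity.
Enumerate parity-matched pairs: 7*11 odd-odd plus 7*11 even-even gives 154.
That is 154 components of irreducible characters, and with the reducible (abelian) component the total is 155.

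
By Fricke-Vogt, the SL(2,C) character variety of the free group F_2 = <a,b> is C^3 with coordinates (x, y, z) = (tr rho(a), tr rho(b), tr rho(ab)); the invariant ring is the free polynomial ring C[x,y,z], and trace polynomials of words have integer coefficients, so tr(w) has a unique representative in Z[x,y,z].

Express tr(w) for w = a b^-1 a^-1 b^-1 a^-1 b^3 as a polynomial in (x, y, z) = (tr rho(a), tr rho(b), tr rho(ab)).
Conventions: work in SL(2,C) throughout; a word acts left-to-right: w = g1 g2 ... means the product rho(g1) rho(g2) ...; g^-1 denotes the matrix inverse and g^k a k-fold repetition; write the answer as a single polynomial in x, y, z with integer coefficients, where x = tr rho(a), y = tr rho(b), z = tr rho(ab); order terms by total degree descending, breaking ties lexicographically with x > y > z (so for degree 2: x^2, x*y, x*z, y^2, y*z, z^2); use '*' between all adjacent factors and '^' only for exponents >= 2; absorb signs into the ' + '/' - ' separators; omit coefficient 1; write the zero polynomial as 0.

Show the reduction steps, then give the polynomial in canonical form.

-x*y^3*z^2 + x^2*y^2*z + y^4*z + y^2*z^3 + x*y*z^2 - x^2*z - 5*y^2*z - z^3 + x*y + 3*z

apply: tr(b^2) = tr(b)*tr(b) - tr(1) = y^2 - 2
tr(b a b) = tr(b)*tr(a b) - tr(a) = y*z - x
tr(b^2 a b) = tr(b)*tr(b a b) - tr(b a) = y^2*z - x*y - z
tr(a b a b) = tr(a b)*tr(a b) - tr(1)   [split at repeated a] = z^2 - 2
tr(a b a) = tr(a)*tr(b a) - tr(b) = x*z - y
apply: tr(b^2 a b a) = tr(b)*tr(a b a b) - tr(a b a) = y*z^2 - x*z - y
tr(a^-1 b^2 a b) = tr(b^2 a b)*tr(a) - tr(b^2 a b a) = x*y^2*z - x^2*y - y*z^2 + y
apply: tr(b^2 a b^-1 a^-1) = tr(a^-1 b^2 a)*tr(b) - tr(a^-1 b^2 a b) = -x*y^2*z + x^2*y + y^3 + y*z^2 - 3*y
apply: tr(a^2) = tr(a)*tr(a) - tr(1) = x^2 - 2
tr(b a^2 b) = tr(b)*tr(a^2 b) - tr(a^2) = x*y*z - x^2 - y^2 + 2
tr(a b^3 a) = tr(b)*tr(b a^2 b) - tr(b a^2) = x*y^2*z - x^2*y - y^3 - x*z + 3*y
tr(b a^2 b a b) = tr(a)*tr(b a b^2 a) - tr(b a b^2) = x*y*z^2 - x^2*z - y^2*z + z
use: tr(b a^2 b a) = tr(a)*tr(b a b a) - tr(b a b) = x*z^2 - y*z - x
apply: tr(a b a b^3 a) = tr(b)*tr(b a^2 b a b) - tr(b a^2 b a) = x*y^2*z^2 - x^2*y*z - y^3*z - x*z^2 + 2*y*z + x
apply: tr(a b a b a b) = tr(b a b a)*tr(b a) - tr(a b)   [split at repeated b] = z^3 - 3*z
tr(a b a b a b^2) = tr(b)*tr(a b a b a b) - tr(a b a b a) = y*z^3 - x*z^2 - 2*y*z + x
use: tr(a b a b^3 a b) = tr(b)*tr(a b a b a b^2) - tr(a b a b a b) = y^2*z^3 - x*y*z^2 - 2*y^2*z - z^3 + x*y + 3*z
apply: tr(b a b^3 a b^-1 a) = tr(a b a b^3 a)*tr(b) - tr(a b a b^3 a b) = x*y^3*z^2 - x^2*y^2*z - y^4*z - y^2*z^3 + 4*y^2*z + z^3 - 3*z
use: tr(a b^3 a b^-1 a^-1 b) = tr(b a b^3 a b^-1)*tr(a) - tr(b a b^3 a b^-1 a) = -x*y^3*z^2 + 2*x^2*y^2*z + y^4*z + y^2*z^3 - x^3*y - x*y^3 - x^2*z - 4*y^2*z - z^3 + 3*x*y + 3*z
tr(b^3 a b^-1 a^-1 b^-1 a) = tr(a b^3 a b^-1 a^-1)*tr(b) - tr(a b^3 a b^-1 a^-1 b) = x*y^3*z^2 - 2*x^2*y^2*z - y^4*z - y^2*z^3 + x^3*y + x*y^3 + x^2*z + 5*y^2*z + z^3 - 4*x*y - 3*z
apply: tr(a b^-1 a^-1 b^-1 a^-1 b^3) = tr(b^3 a b^-1 a^-1 b^-1)*tr(a) - tr(b^3 a b^-1 a^-1 b^-1 a) = -x*y^3*z^2 + x^2*y^2*z + y^4*z + y^2*z^3 + x*y*z^2 - x^2*z - 5*y^2*z - z^3 + x*y + 3*z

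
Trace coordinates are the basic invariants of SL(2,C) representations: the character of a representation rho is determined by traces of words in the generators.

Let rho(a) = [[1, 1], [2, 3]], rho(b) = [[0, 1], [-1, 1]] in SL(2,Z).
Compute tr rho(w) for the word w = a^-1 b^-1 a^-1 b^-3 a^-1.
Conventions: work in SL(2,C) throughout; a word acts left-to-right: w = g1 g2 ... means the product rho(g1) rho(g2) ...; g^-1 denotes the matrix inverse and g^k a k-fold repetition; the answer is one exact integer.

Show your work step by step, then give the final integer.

-56

rho(a^-1) = [[3, -1], [-2, 1]]
... * rho(b^-1) = [[1, -1], [1, 0]]  ->  [[2, -3], [-1, 2]]
... * rho(a^-1) = [[3, -1], [-2, 1]]  ->  [[12, -5], [-7, 3]]
... * rho(b^-1) = [[1, -1], [1, 0]]  ->  [[7, -12], [-4, 7]]
... * rho(b^-1) = [[1, -1], [1, 0]]  ->  [[-5, -7], [3, 4]]
... * rho(b^-1) = [[1, -1], [1, 0]]  ->  [[-12, 5], [7, -3]]
... * rho(a^-1) = [[3, -1], [-2, 1]]  ->  [[-46, 17], [27, -10]]
tr = -46 + -10 = -56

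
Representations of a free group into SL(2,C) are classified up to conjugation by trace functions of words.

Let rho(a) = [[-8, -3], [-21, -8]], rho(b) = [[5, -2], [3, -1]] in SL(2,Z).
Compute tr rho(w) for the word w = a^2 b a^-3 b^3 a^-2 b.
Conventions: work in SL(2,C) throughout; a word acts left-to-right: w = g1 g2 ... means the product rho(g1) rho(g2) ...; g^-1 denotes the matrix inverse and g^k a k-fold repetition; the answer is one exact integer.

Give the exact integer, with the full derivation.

19729364881

rho(a) = [[-8, -3], [-21, -8]]
... * rho(a) = [[-8, -3], [-21, -8]]  ->  [[127, 48], [336, 127]]
... * rho(b) = [[5, -2], [3, -1]]  ->  [[779, -302], [2061, -799]]
... * rho(a^-1) = [[-8, 3], [21, -8]]  ->  [[-12574, 4753], [-33267, 12575]]
... * rho(a^-1) = [[-8, 3], [21, -8]]  ->  [[200405, -75746], [530211, -200401]]
... * rho(a^-1) = [[-8, 3], [21, -8]]  ->  [[-3193906, 1207183], [-8450109, 3193841]]
... * rho(b) = [[5, -2], [3, -1]]  ->  [[-12347981, 5180629], [-32669022, 13706377]]
... * rho(b) = [[5, -2], [3, -1]]  ->  [[-46198018, 19515333], [-122225979, 51631667]]
... * rho(b) = [[5, -2], [3, -1]]  ->  [[-172444091, 72880703], [-456234894, 192820291]]
... * rho(a^-1) = [[-8, 3], [21, -8]]  ->  [[2910047491, -1100377897], [7699105263, -2911267010]]
... * rho(a^-1) = [[-8, 3], [21, -8]]  ->  [[-46388315765, 17533165649], [-122729449314, 46387451869]]
... * rho(b) = [[5, -2], [3, -1]]  ->  [[-179342081878, 75243465881], [-474484890963, 199071446759]]
tr = -179342081878 + 199071446759 = 19729364881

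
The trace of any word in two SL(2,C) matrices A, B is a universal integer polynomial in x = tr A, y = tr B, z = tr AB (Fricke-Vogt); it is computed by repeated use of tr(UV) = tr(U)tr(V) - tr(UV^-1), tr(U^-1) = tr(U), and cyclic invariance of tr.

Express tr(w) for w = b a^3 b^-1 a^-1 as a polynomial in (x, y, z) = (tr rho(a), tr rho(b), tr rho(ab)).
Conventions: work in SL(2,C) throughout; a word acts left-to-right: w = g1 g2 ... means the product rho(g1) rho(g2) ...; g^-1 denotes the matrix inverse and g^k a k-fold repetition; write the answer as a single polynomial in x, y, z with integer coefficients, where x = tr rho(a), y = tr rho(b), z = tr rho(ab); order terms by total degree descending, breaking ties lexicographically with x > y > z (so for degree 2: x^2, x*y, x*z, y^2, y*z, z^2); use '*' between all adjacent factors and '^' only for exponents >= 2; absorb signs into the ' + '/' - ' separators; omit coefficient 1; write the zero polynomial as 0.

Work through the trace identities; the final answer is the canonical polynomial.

-x^3*y*z + x^4 + x^2*y^2 + x^2*z^2 + x*y*z - 4*x^2 - y^2 - z^2 + 2

tr(b a^2) = tr(a) tr(b a) - tr(b) = x*z - y
tr(b^2 a) = tr(b) tr(a b) - tr(a) = y*z - x
tr(b^2) = tr(b) tr(b) - tr(1) = y^2 - 2
tr(a b^2 a) = tr(a) tr(b^2 a) - tr(b^2) = x*y*z - x^2 - y^2 + 2
tr(b a^3 b) = tr(a) tr(a b^2 a) - tr(a b^2) = x^2*y*z - x^3 - x*y^2 - y*z + 3*x
tr(b a b a) = tr(b a) tr(b a) - tr(1) = z^2 - 2
tr(a b a b a) = tr(a) tr(b a b a) - tr(b a b) = x*z^2 - y*z - x
tr(b a^3 b a) = tr(a) tr(a b a b a) - tr(a b a b) = x^2*z^2 - x*y*z - x^2 - z^2 + 2
tr(a^-1 b a^3 b) = tr(b a^3 b) tr(a) - tr(b a^3 b a) = x^3*y*z - x^4 - x^2*y^2 - x^2*z^2 + 4*x^2 + z^2 - 2
tr(b a^3 b^-1 a^-1) = tr(a^-1 b a^3) tr(b) - tr(a^-1 b a^3 b) = -x^3*y*z + x^4 + x^2*y^2 + x^2*z^2 + x*y*z - 4*x^2 - y^2 - z^2 + 2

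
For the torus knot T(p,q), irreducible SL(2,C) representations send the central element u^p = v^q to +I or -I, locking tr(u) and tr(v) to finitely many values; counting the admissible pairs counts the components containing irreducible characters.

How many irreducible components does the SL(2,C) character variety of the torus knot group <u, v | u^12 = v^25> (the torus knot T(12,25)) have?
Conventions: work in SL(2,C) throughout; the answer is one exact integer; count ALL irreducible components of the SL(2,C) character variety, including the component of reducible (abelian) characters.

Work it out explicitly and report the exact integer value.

133

Gamma = < u, v | u^12 = v^25 > (torus knot T(12,25)); the central element u^12 = v^25 acts as +I or -I in any irreducible SL(2,C) representation.
This locks tr(u) to 2*cos(pi*alpha/12), alpha in 1..11, and tr(v) to 2*cos(pi*beta/25), beta in 1..24, on each component of irreducible characters.
Consistency of u^12 = (-1)^alpha I with v^25 = (-1)^beta I forces alpha = beta (mod 2).
Enumerate parity-matched pairs: 6*12 odd-odd plus 5*12 even-even gives 132.
That is 132 components of irreducible characters, and with the reducible (abelian) component the total is 133.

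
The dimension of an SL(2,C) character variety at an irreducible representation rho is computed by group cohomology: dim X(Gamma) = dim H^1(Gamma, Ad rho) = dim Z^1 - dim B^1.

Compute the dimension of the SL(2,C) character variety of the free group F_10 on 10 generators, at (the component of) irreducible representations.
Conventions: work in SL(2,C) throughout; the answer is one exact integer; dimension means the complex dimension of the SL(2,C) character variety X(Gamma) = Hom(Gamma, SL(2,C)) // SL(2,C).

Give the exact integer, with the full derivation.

27

Here Gamma is free of rank 10 — no relator constrains a cocycle.
A cocycle picks one sl_2 vector per generator freely, giving dim Z^1 = 3*10 = 30.
At an irreducible rho the centralizer of the image in sl_2 is 0, so the coboundary map sl_2 -> Z^1 is injective: dim B^1 = 3.
dim H^1 = 30 - 3 = 27, which is dim X.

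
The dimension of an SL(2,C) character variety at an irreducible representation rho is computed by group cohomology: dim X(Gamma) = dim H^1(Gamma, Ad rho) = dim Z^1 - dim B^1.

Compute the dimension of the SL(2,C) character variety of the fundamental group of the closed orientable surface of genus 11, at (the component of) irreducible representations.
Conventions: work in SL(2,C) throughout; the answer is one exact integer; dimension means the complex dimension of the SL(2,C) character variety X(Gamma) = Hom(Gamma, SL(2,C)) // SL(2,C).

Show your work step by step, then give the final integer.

The genus-11 surface group: 2g = 22 generators, one relator prod [a_i, b_i].
A cocycle assigns one sl_2 vector per generator subject to the relator condition d_2(z) = 0: dim of the unconstrained space is 3*2g = 66.
H^2 = coker(d_2) is dual to H^0 = 0 at irreducible rho (Poincare duality), so d_2 is onto: dim Z^1 = 63.
dim B^1 = 3 (coboundaries, injective at irreducible rho).
dim X = dim H^1 = 63 - 3 = 60.

60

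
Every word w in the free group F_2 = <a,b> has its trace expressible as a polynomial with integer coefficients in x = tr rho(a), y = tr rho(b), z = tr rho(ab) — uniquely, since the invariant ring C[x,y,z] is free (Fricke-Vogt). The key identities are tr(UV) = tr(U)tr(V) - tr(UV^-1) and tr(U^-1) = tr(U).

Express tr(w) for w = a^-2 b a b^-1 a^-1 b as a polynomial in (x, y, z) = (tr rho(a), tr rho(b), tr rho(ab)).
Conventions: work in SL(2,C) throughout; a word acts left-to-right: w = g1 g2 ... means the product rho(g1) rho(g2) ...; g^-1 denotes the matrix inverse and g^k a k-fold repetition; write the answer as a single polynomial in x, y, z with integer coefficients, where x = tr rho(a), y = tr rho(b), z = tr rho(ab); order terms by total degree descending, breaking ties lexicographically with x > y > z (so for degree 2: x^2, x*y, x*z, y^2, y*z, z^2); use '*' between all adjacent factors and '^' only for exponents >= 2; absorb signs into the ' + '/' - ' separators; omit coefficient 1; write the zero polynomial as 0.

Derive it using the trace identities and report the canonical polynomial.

use: tr(b^2) = tr(b) * tr(b) - tr(1)   [square of b] = y^2 - 2
tr(b^2 a) = tr(b) * tr(a b) - tr(a)   [square of b] = y*z - x
tr(b^2 a^-1) = tr(b^2) * tr(a) - tr(b^2 a)   [inverse elimination on a] = x*y^2 - y*z - x
tr(b a^-2 b) = tr(b^2 a^-1) * tr(a) - tr(b^2)   [inverse elimination on a] = x^2*y^2 - x*y*z - x^2 - y^2 + 2
tr(b^2 a b) = tr(b) * tr(a b^2) - tr(a b)   [square of b] = y^2*z - x*y - z
tr(a b a b) = tr(a b) * tr(a b) - tr(1)   [split at a repeated a] = z^2 - 2
apply: tr(a b a) = tr(a) * tr(b a) - tr(b)   [square of a] = x*z - y
apply: tr(b^2 a b a) = tr(b) * tr(a b a b) - tr(a b a)   [square of b] = y*z^2 - x*z - y
apply: tr(b a b a^-1 b) = tr(b^2 a b) * tr(a) - tr(b^2 a b a)   [inverse elimination on a] = x*y^2*z - x^2*y - y*z^2 + y
tr(b a b a b a) = tr(b a b a) * tr(b a) - tr(a b)   [split at a repeated b] = z^3 - 3*z
use: tr(b a b a^-1 b a) = tr(b a b a b) * tr(a) - tr(b a b a b a)   [inverse elimination on a] = x*y*z^2 - x^2*z - z^3 - x*y + 3*z
use: tr(a^-1 b a b a^-1 b) = tr(b a b a^-1 b) * tr(a) - tr(b a b a^-1 b a)   [inverse elimination on a] = x^2*y^2*z - x^3*y - 2*x*y*z^2 + x^2*z + z^3 + 2*x*y - 3*z
tr(a^-1 b a^-2 b a b) = tr(a^-1 b a b a^-1 b) * tr(a) - tr(a^-1 b a b a^-1 b a)   [inverse elimination on a] = x^3*y^2*z - x^4*y - 2*x^2*y*z^2 + x^3*z - x*y^2*z + x*z^3 + 3*x^2*y + y*z^2 - 3*x*z - y
use: tr(a^-2 b a b^-1 a^-1 b) = tr(a^-1 b a^-2 b a) * tr(b) - tr(a^-1 b a^-2 b a b)   [inverse elimination on b] = -x^3*y^2*z + x^4*y + x^2*y^3 + 2*x^2*y*z^2 - x^3*z - x*z^3 - 4*x^2*y - y^3 - y*z^2 + 3*x*z + 3*y

-x^3*y^2*z + x^4*y + x^2*y^3 + 2*x^2*y*z^2 - x^3*z - x*z^3 - 4*x^2*y - y^3 - y*z^2 + 3*x*z + 3*y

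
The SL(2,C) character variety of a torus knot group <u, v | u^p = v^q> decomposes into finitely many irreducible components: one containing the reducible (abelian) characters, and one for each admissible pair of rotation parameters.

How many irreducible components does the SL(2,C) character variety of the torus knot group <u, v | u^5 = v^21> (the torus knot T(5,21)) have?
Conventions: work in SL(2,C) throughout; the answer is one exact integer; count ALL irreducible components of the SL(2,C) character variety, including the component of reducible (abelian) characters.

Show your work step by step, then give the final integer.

Gamma = < u, v | u^5 = v^21 > (torus knot T(5,21)); the central element u^5 = v^21 acts as +I or -I in any irreducible SL(2,C) representation.
On an irreducible component, tr(u) is locked at 2*cos(pi*alpha/5) for some alpha in 1..4, and tr(v) at 2*cos(pi*beta/21) for some beta in 1..20.
The two central values (-1)^alpha I and (-1)^beta I must be the same matrix, so alpha and beta share a parity.
Counting: 2 odd alphas x 10 odd betas + 2 even alphas x 10 even betas = 20 + 20 = 40.
Total: 40 irreducible-character components + 1 reducible (abelian) component = 41.

41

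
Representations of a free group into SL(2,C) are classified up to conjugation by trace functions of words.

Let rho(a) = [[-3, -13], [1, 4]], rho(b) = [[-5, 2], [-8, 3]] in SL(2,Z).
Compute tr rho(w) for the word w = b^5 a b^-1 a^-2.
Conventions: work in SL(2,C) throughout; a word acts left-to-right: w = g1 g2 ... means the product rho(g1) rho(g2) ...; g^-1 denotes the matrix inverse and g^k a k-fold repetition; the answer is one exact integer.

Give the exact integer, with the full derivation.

90317

rho(b) = [[-5, 2], [-8, 3]]
... * rho(b) = [[-5, 2], [-8, 3]]  ->  [[9, -4], [16, -7]]
... * rho(b) = [[-5, 2], [-8, 3]]  ->  [[-13, 6], [-24, 11]]
... * rho(b) = [[-5, 2], [-8, 3]]  ->  [[17, -8], [32, -15]]
... * rho(b) = [[-5, 2], [-8, 3]]  ->  [[-21, 10], [-40, 19]]
... * rho(a) = [[-3, -13], [1, 4]]  ->  [[73, 313], [139, 596]]
... * rho(b^-1) = [[3, -2], [8, -5]]  ->  [[2723, -1711], [5185, -3258]]
... * rho(a^-1) = [[4, 13], [-1, -3]]  ->  [[12603, 40532], [23998, 77179]]
... * rho(a^-1) = [[4, 13], [-1, -3]]  ->  [[9880, 42243], [18813, 80437]]
tr = 9880 + 80437 = 90317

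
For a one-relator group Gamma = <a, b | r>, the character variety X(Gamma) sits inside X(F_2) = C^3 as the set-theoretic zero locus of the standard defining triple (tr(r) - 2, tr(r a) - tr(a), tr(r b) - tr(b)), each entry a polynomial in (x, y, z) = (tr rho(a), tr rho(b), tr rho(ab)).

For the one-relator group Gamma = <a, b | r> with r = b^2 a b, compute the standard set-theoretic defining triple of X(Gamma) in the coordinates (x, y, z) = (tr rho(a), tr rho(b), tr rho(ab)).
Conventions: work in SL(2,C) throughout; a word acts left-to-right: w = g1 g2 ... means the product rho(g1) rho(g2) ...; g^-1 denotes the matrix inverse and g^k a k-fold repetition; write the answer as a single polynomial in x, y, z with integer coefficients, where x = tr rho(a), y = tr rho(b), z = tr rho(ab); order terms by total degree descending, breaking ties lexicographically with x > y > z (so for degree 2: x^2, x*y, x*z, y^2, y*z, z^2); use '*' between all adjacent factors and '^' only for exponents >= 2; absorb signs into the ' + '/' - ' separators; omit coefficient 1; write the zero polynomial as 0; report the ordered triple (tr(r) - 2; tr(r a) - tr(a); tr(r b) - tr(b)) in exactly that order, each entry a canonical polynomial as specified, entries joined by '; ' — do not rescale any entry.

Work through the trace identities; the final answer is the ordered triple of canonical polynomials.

y^2*z - x*y - z - 2; y*z^2 - x*z - x - y; y^3*z - x*y^2 - 2*y*z + x - y

so tr(a b^2) = tr(b) tr(a b) - tr(a) = y*z - x
reduce: tr(b^2 a b) = tr(b) tr(a b^2) - tr(a b) = y^2*z - x*y - z
reduce: tr(a b a b) = tr(a b) tr(a b) - tr(1)  (split on a) = z^2 - 2
reduce: tr(a b a) = tr(a) tr(b a) - tr(b)  (reduce the a square) = x*z - y
tr(b^2 a b a) = tr(b) tr(a b a b) - tr(a b a)  (reduce the b square) = y*z^2 - x*z - y
so tr(b^2 a b^2) = tr(b) tr(a b^3) - tr(a b^2)  (reduce the b square) = y^3*z - x*y^2 - 2*y*z + x
assemble the triple (tr(r) - 2; tr(r a) - x; tr(r b) - y)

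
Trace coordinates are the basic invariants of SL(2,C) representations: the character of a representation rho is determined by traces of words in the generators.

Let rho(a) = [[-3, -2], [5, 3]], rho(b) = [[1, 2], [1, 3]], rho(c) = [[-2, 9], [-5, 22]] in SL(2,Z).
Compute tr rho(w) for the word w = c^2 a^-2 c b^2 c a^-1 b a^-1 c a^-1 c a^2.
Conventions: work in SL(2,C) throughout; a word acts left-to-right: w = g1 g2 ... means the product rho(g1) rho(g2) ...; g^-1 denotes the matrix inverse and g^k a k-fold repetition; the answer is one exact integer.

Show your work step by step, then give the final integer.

rho(c) = [[-2, 9], [-5, 22]]
... * rho(c) = [[-2, 9], [-5, 22]]  ->  [[-41, 180], [-100, 439]]
... * rho(a^-1) = [[3, 2], [-5, -3]]  ->  [[-1023, -622], [-2495, -1517]]
... * rho(a^-1) = [[3, 2], [-5, -3]]  ->  [[41, -180], [100, -439]]
... * rho(c) = [[-2, 9], [-5, 22]]  ->  [[818, -3591], [1995, -8758]]
... * rho(b) = [[1, 2], [1, 3]]  ->  [[-2773, -9137], [-6763, -22284]]
... * rho(b) = [[1, 2], [1, 3]]  ->  [[-11910, -32957], [-29047, -80378]]
... * rho(c) = [[-2, 9], [-5, 22]]  ->  [[188605, -832244], [459984, -2029739]]
... * rho(a^-1) = [[3, 2], [-5, -3]]  ->  [[4727035, 2873942], [11528647, 7009185]]
... * rho(b) = [[1, 2], [1, 3]]  ->  [[7600977, 18075896], [18537832, 44084849]]
... * rho(a^-1) = [[3, 2], [-5, -3]]  ->  [[-67576549, -39025734], [-164810749, -95178883]]
... * rho(c) = [[-2, 9], [-5, 22]]  ->  [[330281768, -1466755089], [805515913, -3577232167]]
... * rho(a^-1) = [[3, 2], [-5, -3]]  ->  [[8324620749, 5060828803], [20302708574, 12342728327]]
... * rho(c) = [[-2, 9], [-5, 22]]  ->  [[-41953385513, 186259820407], [-102319058783, 454264400360]]
... * rho(a) = [[-3, -2], [5, 3]]  ->  [[1057159258574, 642686232247], [2578279178149, 1567431318646]]
... * rho(a) = [[-3, -2], [5, 3]]  ->  [[41953385513, -186259820407], [102319058783, -454264400360]]
tr = 41953385513 + -454264400360 = -412311014847

-412311014847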